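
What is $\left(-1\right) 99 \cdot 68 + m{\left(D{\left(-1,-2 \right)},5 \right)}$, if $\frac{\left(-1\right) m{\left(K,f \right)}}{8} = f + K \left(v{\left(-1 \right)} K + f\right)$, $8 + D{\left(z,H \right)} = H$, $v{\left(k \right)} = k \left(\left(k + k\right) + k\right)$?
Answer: $-8772$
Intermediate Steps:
$v{\left(k \right)} = 3 k^{2}$ ($v{\left(k \right)} = k \left(2 k + k\right) = k 3 k = 3 k^{2}$)
$D{\left(z,H \right)} = -8 + H$
$m{\left(K,f \right)} = - 8 f - 8 K \left(f + 3 K\right)$ ($m{\left(K,f \right)} = - 8 \left(f + K \left(3 \left(-1\right)^{2} K + f\right)\right) = - 8 \left(f + K \left(3 \cdot 1 K + f\right)\right) = - 8 \left(f + K \left(3 K + f\right)\right) = - 8 \left(f + K \left(f + 3 K\right)\right) = - 8 f - 8 K \left(f + 3 K\right)$)
$\left(-1\right) 99 \cdot 68 + m{\left(D{\left(-1,-2 \right)},5 \right)} = \left(-1\right) 99 \cdot 68 - \left(40 + 24 \left(-8 - 2\right)^{2} + 8 \left(-8 - 2\right) 5\right) = \left(-99\right) 68 - \left(40 - 400 + 2400\right) = -6732 - 2040 = -8772$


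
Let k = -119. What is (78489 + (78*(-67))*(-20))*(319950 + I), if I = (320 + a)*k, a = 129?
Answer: 48775375671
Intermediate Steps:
I = -53431 (I = (320 + 129)*(-119) = 449*(-119) = -53431)
(78489 + (78*(-67))*(-20))*(319950 + I) = (78489 + (78*(-67))*(-20))*(319950 - 53431) = (78489 - 5226*(-20))*266519 = (78489 + 104520)*266519 = 183009*266519 = 48775375671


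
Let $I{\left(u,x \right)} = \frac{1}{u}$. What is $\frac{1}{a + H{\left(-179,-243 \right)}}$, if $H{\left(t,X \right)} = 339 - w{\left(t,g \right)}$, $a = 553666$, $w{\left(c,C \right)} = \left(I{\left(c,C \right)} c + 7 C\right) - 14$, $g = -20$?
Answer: $\frac{1}{554158} \approx 1.8045 \cdot 10^{-6}$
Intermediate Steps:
$w{\left(c,C \right)} = -13 + 7 C$ ($w{\left(c,C \right)} = \left(\frac{c}{c} + 7 C\right) - 14 = \left(1 + 7 C\right) - 14 = -13 + 7 C$)
$H{\left(t,X \right)} = 492$ ($H{\left(t,X \right)} = 339 - \left(-13 + 7 \left(-20\right)\right) = 339 - \left(-13 - 140\right) = 339 - -153 = 339 + 153 = 492$)
$\frac{1}{a + H{\left(-179,-243 \right)}} = \frac{1}{553666 + 492} = \frac{1}{554158}$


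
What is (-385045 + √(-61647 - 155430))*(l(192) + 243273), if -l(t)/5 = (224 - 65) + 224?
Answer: -92933691110 + 241358*I*√217077 ≈ -9.2934e+10 + 1.1245e+8*I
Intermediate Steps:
l(t) = -1915 (l(t) = -5*((224 - 65) + 224) = -5*(159 + 224) = -5*383 = -1915)
(-385045 + √(-61647 - 155430))*(l(192) + 243273) = (-385045 + √(-61647 - 155430))*(-1915 + 243273) = (-385045 + √(-217077))*241358 = (-385045 + I*√217077)*241358 = -92933691110 + 241358*I*√217077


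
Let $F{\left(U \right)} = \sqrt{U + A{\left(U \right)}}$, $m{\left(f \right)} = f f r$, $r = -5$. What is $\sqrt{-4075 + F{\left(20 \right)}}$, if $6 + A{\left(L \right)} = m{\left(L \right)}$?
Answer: $\sqrt{-4075 + i \sqrt{1986}} \approx 0.3491 + 63.837 i$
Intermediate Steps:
$m{\left(f \right)} = - 5 f^{2}$ ($m{\left(f \right)} = f f \left(-5\right) = f^{2} \left(-5\right) = - 5 f^{2}$)
$A{\left(L \right)} = -6 - 5 L^{2}$
$F{\left(U \right)} = \sqrt{-6 + U - 5 U^{2}}$ ($F{\left(U \right)} = \sqrt{U - \left(6 + 5 U^{2}\right)} = \sqrt{-6 + U - 5 U^{2}}$)
$\sqrt{-4075 + F{\left(20 \right)}} = \sqrt{-4075 + \sqrt{-6 + 20 - 5 \cdot 20^{2}}} = \sqrt{-4075 + \sqrt{-6 + 20 - 2000}} = \sqrt{-4075 + \sqrt{-1986}} = \sqrt{-4075 + i \sqrt{1986}}$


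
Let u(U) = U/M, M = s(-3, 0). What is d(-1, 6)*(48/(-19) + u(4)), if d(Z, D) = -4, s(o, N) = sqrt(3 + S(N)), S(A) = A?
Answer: 192/19 - 16*sqrt(3)/3 ≈ 0.86766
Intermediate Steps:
s(o, N) = sqrt(3 + N)
M = sqrt(3) (M = sqrt(3 + 0) = sqrt(3) ≈ 1.7320)
u(U) = U*sqrt(3)/3 (u(U) = U/(sqrt(3)) = U*(sqrt(3)/3) = U*sqrt(3)/3)
d(-1, 6)*(48/(-19) + u(4)) = -4*(48/(-19) + (1/3)*4*sqrt(3)) = -4*(48*(-1/19) + 4*sqrt(3)/3) = -4*(-48/19 + 4*sqrt(3)/3) = 192/19 - 16*sqrt(3)/3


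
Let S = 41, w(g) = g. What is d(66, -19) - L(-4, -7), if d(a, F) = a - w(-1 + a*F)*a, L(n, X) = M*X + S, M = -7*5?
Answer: 82610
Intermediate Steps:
M = -35
L(n, X) = 41 - 35*X (L(n, X) = -35*X + 41 = 41 - 35*X)
d(a, F) = a - a*(-1 + F*a) (d(a, F) = a - (-1 + a*F)*a = a - (-1 + F*a)*a = a - a*(-1 + F*a))
d(66, -19) - L(-4, -7) = 66*(2 - 1*(-19)*66) - (41 - 35*(-7)) = 66*(2 + 1254) - (41 + 245) = 66*1256 - 1*286 = 82896 - 286 = 82610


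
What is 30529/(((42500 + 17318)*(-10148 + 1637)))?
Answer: -30529/509110998 ≈ -5.9965e-5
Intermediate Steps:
30529/(((42500 + 17318)*(-10148 + 1637))) = 30529/((59818*(-8511))) = 30529/(-509110998) = 30529*(-1/509110998) = -30529/509110998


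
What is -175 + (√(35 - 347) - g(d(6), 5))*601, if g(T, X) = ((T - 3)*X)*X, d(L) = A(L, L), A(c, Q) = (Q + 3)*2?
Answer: -225550 + 1202*I*√78 ≈ -2.2555e+5 + 10616.0*I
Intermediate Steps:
A(c, Q) = 6 + 2*Q (A(c, Q) = (3 + Q)*2 = 6 + 2*Q)
d(L) = 6 + 2*L
g(T, X) = X²*(-3 + T) (g(T, X) = ((-3 + T)*X)*X = (X*(-3 + T))*X = X²*(-3 + T))
-175 + (√(35 - 347) - g(d(6), 5))*601 = -175 + (√(35 - 347) - 5²*(-3 + (6 + 2*6)))*601 = -175 + (√(-312) - 25*(-3 + (6 + 12)))*601 = -175 + (2*I*√78 - 25*(-3 + 18))*601 = -175 + (2*I*√78 - 25*15)*601 = -175 + (2*I*√78 - 1*375)*601 = -175 + (2*I*√78 - 375)*601 = -175 + (-375 + 2*I*√78)*601 = -175 + (-225375 + 1202*I*√78) = -225550 + 1202*I*√78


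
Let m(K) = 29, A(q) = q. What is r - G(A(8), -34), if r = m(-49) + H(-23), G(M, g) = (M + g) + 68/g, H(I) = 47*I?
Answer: -1024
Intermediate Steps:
G(M, g) = M + g + 68/g
r = -1052 (r = 29 + 47*(-23) = 29 - 1081 = -1052)
r - G(A(8), -34) = -1052 - (8 - 34 + 68/(-34)) = -1052 - (8 - 34 + 68*(-1/34)) = -1052 - (8 - 34 - 2) = -1052 - 1*(-28) = -1052 + 28 = -1024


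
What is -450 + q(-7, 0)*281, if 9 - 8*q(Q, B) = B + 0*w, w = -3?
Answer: -1071/8 ≈ -133.88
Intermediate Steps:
q(Q, B) = 9/8 - B/8 (q(Q, B) = 9/8 - (B + 0*(-3))/8 = 9/8 - (B + 0)/8 = 9/8 - B/8)
-450 + q(-7, 0)*281 = -450 + (9/8 - ⅛*0)*281 = -450 + (9/8 + 0)*281 = -450 + (9/8)*281 = -450 + 2529/8 = -1071/8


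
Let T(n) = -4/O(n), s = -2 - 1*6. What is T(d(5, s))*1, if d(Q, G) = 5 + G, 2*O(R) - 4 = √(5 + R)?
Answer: -16/7 + 4*√2/7 ≈ -1.4776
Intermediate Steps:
s = -8 (s = -2 - 6 = -8)
O(R) = 2 + √(5 + R)/2
T(n) = -4/(2 + √(5 + n)/2)
T(d(5, s))*1 = -8/(4 + √(5 + (5 - 8)))*1 = -8/(4 + √(5 - 3))*1 = -8/(4 + √2)*1 = -8/(4 + √2)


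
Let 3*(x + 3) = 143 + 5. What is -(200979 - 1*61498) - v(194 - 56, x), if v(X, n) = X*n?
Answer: -145875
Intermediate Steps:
x = 139/3 (x = -3 + (143 + 5)/3 = -3 + (⅓)*148 = -3 + 148/3 = 139/3 ≈ 46.333)
-(200979 - 1*61498) - v(194 - 56, x) = -(200979 - 1*61498) - (194 - 56)*139/3 = -(200979 - 61498) - 138*139/3 = -1*139481 - 1*6394 = -139481 - 6394 = -145875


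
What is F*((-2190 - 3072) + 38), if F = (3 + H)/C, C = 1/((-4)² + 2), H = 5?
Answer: -752256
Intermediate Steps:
C = 1/18 (C = 1/(16 + 2) = 1/18 ≈ 0.055556)
F = 144 (F = (3 + 5)/(1/18) = 8*18 = 144)
F*((-2190 - 3072) + 38) = 144*((-2190 - 3072) + 38) = 144*(-5262 + 38) = 144*(-5224) = -752256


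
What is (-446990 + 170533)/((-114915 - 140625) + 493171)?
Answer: -276457/237631 ≈ -1.1634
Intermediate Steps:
(-446990 + 170533)/((-114915 - 140625) + 493171) = -276457/(-255540 + 493171) = -276457/237631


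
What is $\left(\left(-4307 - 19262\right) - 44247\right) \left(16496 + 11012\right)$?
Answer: $-1865482528$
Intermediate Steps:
$\left(\left(-4307 - 19262\right) - 44247\right) \left(16496 + 11012\right) = \left(-23569 - 44247\right) 27508 = \left(-67816\right) 27508 = -1865482528$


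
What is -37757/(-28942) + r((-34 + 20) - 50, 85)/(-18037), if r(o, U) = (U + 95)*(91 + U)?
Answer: -235859551/522026854 ≈ -0.45182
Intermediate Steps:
r(o, U) = (91 + U)*(95 + U) (r(o, U) = (95 + U)*(91 + U) = (91 + U)*(95 + U))
-37757/(-28942) + r((-34 + 20) - 50, 85)/(-18037) = -37757/(-28942) + (8645 + 85**2 + 186*85)/(-18037) = -37757*(-1/28942) + (8645 + 7225 + 15810)*(-1/18037) = 37757/28942 + 31680*(-1/18037) = 37757/28942 - 31680/18037 = -235859551/522026854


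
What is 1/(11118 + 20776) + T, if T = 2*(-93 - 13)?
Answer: -6761527/31894 ≈ -212.00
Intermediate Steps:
T = -212 (T = 2*(-106) = -212)
1/(11118 + 20776) + T = 1/(11118 + 20776) - 212 = 1/31894 - 212 = -6761527/31894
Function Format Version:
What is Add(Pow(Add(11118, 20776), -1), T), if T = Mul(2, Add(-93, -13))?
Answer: Rational(-6761527, 31894) ≈ -212.00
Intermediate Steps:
T = -212 (T = Mul(2, -106) = -212)
Add(Pow(Add(11118, 20776), -1), T) = Add(Pow(Add(11118, 20776), -1), -212) = Add(Pow(31894, -1), -212) = Add(Rational(1, 31894), -212) = Rational(-6761527, 31894)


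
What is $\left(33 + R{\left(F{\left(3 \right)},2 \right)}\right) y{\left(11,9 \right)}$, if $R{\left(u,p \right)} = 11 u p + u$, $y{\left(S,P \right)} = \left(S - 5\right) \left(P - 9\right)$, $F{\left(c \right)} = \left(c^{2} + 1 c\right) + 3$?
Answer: $0$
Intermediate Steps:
$F{\left(c \right)} = 3 + c + c^{2}$ ($F{\left(c \right)} = \left(c^{2} + c\right) + 3 = \left(c + c^{2}\right) + 3 = 3 + c + c^{2}$)
$y{\left(S,P \right)} = \left(-9 + P\right) \left(-5 + S\right)$ ($y{\left(S,P \right)} = \left(-5 + S\right) \left(-9 + P\right) = \left(-9 + P\right) \left(-5 + S\right)$)
$R{\left(u,p \right)} = u + 11 p u$ ($R{\left(u,p \right)} = 11 p u + u = u + 11 p u$)
$\left(33 + R{\left(F{\left(3 \right)},2 \right)}\right) y{\left(11,9 \right)} = \left(33 + \left(3 + 3 + 3^{2}\right) \left(1 + 11 \cdot 2\right)\right) \left(45 - 99 - 45 + 9 \cdot 11\right) = \left(33 + \left(3 + 3 + 9\right) \left(1 + 22\right)\right) \left(45 - 99 - 45 + 99\right) = \left(33 + 15 \cdot 23\right) 0 = \left(33 + 345\right) 0 = 378 \cdot 0 = 0$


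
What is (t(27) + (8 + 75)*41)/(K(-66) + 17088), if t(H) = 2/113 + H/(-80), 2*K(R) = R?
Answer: 30760229/154177200 ≈ 0.19951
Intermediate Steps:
K(R) = R/2
t(H) = 2/113 - H/80 (t(H) = 2*(1/113) + H*(-1/80) = 2/113 - H/80)
(t(27) + (8 + 75)*41)/(K(-66) + 17088) = ((2/113 - 1/80*27) + (8 + 75)*41)/((½)*(-66) + 17088) = ((2/113 - 27/80) + 83*41)/(-33 + 17088) = (-2891/9040 + 3403)/17055 = (30760229/9040)*(1/17055) = 30760229/154177200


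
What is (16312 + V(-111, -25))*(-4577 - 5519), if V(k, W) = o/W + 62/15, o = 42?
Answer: -12353304064/75 ≈ -1.6471e+8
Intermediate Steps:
V(k, W) = 62/15 + 42/W (V(k, W) = 42/W + 62/15 = 62/15 + 42/W)
(16312 + V(-111, -25))*(-4577 - 5519) = (16312 + (62/15 + 42/(-25)))*(-4577 - 5519) = (16312 + (62/15 + 42*(-1/25)))*(-10096) = (16312 + (62/15 - 42/25))*(-10096) = (16312 + 184/75)*(-10096) = (1223584/75)*(-10096) = -12353304064/75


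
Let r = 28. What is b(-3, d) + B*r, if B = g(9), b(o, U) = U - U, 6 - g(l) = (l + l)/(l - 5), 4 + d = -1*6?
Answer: 42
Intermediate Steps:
d = -10 (d = -4 - 1*6 = -4 - 6 = -10)
g(l) = 6 - 2*l/(-5 + l) (g(l) = 6 - (l + l)/(l - 5) = 6 - 2*l/(-5 + l))
b(o, U) = 0
B = 3/2 (B = 2*(-15 + 2*9)/(-5 + 9) = 2*(-15 + 18)/4 = 2*(¼)*3 = 3/2 ≈ 1.5000)
b(-3, d) + B*r = 0 + (3/2)*28 = 0 + 42 = 42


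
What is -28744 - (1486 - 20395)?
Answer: -9835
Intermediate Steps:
-28744 - (1486 - 20395) = -28744 - 1*(-18909) = -28744 + 18909 = -9835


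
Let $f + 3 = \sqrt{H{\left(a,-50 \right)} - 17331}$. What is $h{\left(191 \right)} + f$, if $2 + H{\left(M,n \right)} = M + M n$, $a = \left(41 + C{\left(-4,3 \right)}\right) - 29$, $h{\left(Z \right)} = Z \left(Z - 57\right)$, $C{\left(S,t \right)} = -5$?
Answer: $25591 + 6 i \sqrt{491} \approx 25591.0 + 132.95 i$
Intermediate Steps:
$h{\left(Z \right)} = Z \left(-57 + Z\right)$
$a = 7$ ($a = \left(41 - 5\right) - 29 = 36 - 29 = 7$)
$H{\left(M,n \right)} = -2 + M + M n$ ($H{\left(M,n \right)} = -2 + \left(M + M n\right) = -2 + M + M n$)
$f = -3 + 6 i \sqrt{491}$ ($f = -3 + \sqrt{\left(-2 + 7 + 7 \left(-50\right)\right) - 17331} = -3 + \sqrt{\left(-2 + 7 - 350\right) - 17331} = -3 + \sqrt{-345 - 17331} = -3 + \sqrt{-17676} = -3 + 6 i \sqrt{491} \approx -3.0 + 132.95 i$)
$h{\left(191 \right)} + f = 191 \left(-57 + 191\right) - \left(3 - 6 i \sqrt{491}\right) = 191 \cdot 134 - \left(3 - 6 i \sqrt{491}\right) = 25594 - \left(3 - 6 i \sqrt{491}\right) = 25591 + 6 i \sqrt{491}$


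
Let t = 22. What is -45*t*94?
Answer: -93060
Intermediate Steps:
-45*t*94 = -45*22*94 = -990*94 = -93060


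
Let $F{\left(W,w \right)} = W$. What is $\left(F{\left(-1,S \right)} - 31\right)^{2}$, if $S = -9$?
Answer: $1024$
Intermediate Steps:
$\left(F{\left(-1,S \right)} - 31\right)^{2} = \left(-1 - 31\right)^{2} = \left(-32\right)^{2} = 1024$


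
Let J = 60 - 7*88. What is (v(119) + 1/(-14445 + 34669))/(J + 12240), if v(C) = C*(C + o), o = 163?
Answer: 678676993/236297216 ≈ 2.8721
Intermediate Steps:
J = -556 (J = 60 - 616 = -556)
v(C) = C*(163 + C) (v(C) = C*(C + 163) = C*(163 + C))
(v(119) + 1/(-14445 + 34669))/(J + 12240) = (119*(163 + 119) + 1/(-14445 + 34669))/(-556 + 12240) = (119*282 + 1/20224)/11684 = (33558 + 1/20224)*(1/11684) = (678676993/20224)*(1/11684) = 678676993/236297216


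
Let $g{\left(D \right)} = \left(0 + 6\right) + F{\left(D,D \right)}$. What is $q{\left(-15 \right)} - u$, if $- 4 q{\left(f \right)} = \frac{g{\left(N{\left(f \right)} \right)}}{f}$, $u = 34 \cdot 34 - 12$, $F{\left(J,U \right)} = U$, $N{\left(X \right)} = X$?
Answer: $- \frac{22883}{20} \approx -1144.2$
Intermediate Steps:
$u = 1144$ ($u = 1156 - 12 = 1144$)
$g{\left(D \right)} = 6 + D$ ($g{\left(D \right)} = \left(0 + 6\right) + D = 6 + D$)
$q{\left(f \right)} = - \frac{6 + f}{4 f}$ ($q{\left(f \right)} = - \frac{\left(6 + f\right) \frac{1}{f}}{4} = - \frac{\frac{1}{f} \left(6 + f\right)}{4} = - \frac{6 + f}{4 f}$)
$q{\left(-15 \right)} - u = \frac{-6 - -15}{4 \left(-15\right)} - 1144 = \frac{1}{4} \left(- \frac{1}{15}\right) \left(-6 + 15\right) - 1144 = \frac{1}{4} \left(- \frac{1}{15}\right) 9 - 1144 = - \frac{3}{20} - 1144 = - \frac{22883}{20}$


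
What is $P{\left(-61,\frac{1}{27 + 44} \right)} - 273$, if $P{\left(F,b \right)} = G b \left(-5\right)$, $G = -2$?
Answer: $- \frac{19373}{71} \approx -272.86$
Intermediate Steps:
$P{\left(F,b \right)} = 10 b$ ($P{\left(F,b \right)} = - 2 b \left(-5\right) = 10 b$)
$P{\left(-61,\frac{1}{27 + 44} \right)} - 273 = \frac{10}{27 + 44} - 273 = \frac{10}{71} - 273 = - \frac{19373}{71}$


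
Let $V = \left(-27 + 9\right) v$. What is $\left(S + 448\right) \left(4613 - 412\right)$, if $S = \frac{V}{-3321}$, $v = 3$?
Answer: $\frac{231500306}{123} \approx 1.8821 \cdot 10^{6}$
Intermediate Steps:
$V = -54$ ($V = \left(-27 + 9\right) 3 = \left(-18\right) 3 = -54$)
$S = \frac{2}{123}$ ($S = - \frac{54}{-3321} = \left(-54\right) \left(- \frac{1}{3321}\right) = \frac{2}{123} \approx 0.01626$)
$\left(S + 448\right) \left(4613 - 412\right) = \left(\frac{2}{123} + 448\right) \left(4613 - 412\right) = \frac{55106}{123} \cdot 4201 = \frac{231500306}{123}$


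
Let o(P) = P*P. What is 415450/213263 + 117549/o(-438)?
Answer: 11641160243/4545914108 ≈ 2.5608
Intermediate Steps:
o(P) = P²
415450/213263 + 117549/o(-438) = 415450/213263 + 117549/((-438)²) = 415450*(1/213263) + 117549/191844 = 415450/213263 + 117549*(1/191844) = 415450/213263 + 13061/21316 = 11641160243/4545914108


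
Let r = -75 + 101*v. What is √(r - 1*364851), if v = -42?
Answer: 4*I*√23073 ≈ 607.59*I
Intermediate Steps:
r = -4317 (r = -75 + 101*(-42) = -75 - 4242 = -4317)
√(r - 1*364851) = √(-4317 - 1*364851) = √(-4317 - 364851) = √(-369168) = 4*I*√23073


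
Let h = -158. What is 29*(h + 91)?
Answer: -1943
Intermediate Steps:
29*(h + 91) = 29*(-158 + 91) = 29*(-67) = -1943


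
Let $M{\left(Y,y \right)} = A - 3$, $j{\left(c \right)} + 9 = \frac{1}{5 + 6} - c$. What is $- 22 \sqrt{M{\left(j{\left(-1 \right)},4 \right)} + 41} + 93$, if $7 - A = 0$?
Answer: $93 - 66 \sqrt{5} \approx -54.581$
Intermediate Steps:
$A = 7$ ($A = 7 - 0 = 7 + 0 = 7$)
$j{\left(c \right)} = - \frac{98}{11} - c$ ($j{\left(c \right)} = -9 - \left(c - \frac{1}{5 + 6}\right) = -9 - \left(- \frac{1}{11} + c\right) = - \frac{98}{11} - c$)
$M{\left(Y,y \right)} = 4$ ($M{\left(Y,y \right)} = 7 - 3 = 4$)
$- 22 \sqrt{M{\left(j{\left(-1 \right)},4 \right)} + 41} + 93 = - 22 \sqrt{4 + 41} + 93 = - 22 \sqrt{45} + 93 = - 22 \cdot 3 \sqrt{5} + 93 = - 66 \sqrt{5} + 93 = 93 - 66 \sqrt{5}$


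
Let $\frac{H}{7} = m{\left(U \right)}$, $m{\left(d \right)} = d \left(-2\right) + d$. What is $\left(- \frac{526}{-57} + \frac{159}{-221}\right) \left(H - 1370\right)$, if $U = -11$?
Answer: $- \frac{46195873}{4199} \approx -11002.0$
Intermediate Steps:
$m{\left(d \right)} = - d$ ($m{\left(d \right)} = - 2 d + d = - d$)
$H = 77$ ($H = 7 \left(\left(-1\right) \left(-11\right)\right) = 7 \cdot 11 = 77$)
$\left(- \frac{526}{-57} + \frac{159}{-221}\right) \left(H - 1370\right) = \left(- \frac{526}{-57} + \frac{159}{-221}\right) \left(77 - 1370\right) = \left(\left(-526\right) \left(- \frac{1}{57}\right) + 159 \left(- \frac{1}{221}\right)\right) \left(-1293\right) = \left(\frac{526}{57} - \frac{159}{221}\right) \left(-1293\right) = \frac{107183}{12597} \left(-1293\right) = - \frac{46195873}{4199}$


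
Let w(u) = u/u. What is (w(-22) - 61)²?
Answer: 3600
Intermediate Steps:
w(u) = 1
(w(-22) - 61)² = (1 - 61)² = (-60)² = 3600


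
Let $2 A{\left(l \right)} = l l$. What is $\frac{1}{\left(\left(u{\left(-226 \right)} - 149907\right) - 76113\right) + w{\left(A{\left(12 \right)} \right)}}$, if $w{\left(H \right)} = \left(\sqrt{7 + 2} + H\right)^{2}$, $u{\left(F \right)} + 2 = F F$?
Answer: $- \frac{1}{169321} \approx -5.9059 \cdot 10^{-6}$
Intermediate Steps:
$A{\left(l \right)} = \frac{l^{2}}{2}$ ($A{\left(l \right)} = \frac{l l}{2} = \frac{l^{2}}{2}$)
$u{\left(F \right)} = -2 + F^{2}$ ($u{\left(F \right)} = -2 + F F = -2 + F^{2}$)
$w{\left(H \right)} = \left(3 + H\right)^{2}$ ($w{\left(H \right)} = \left(\sqrt{9} + H\right)^{2} = \left(3 + H\right)^{2}$)
$\frac{1}{\left(\left(u{\left(-226 \right)} - 149907\right) - 76113\right) + w{\left(A{\left(12 \right)} \right)}} = \frac{1}{\left(\left(\left(-2 + \left(-226\right)^{2}\right) - 149907\right) - 76113\right) + \left(3 + \frac{12^{2}}{2}\right)^{2}} = \frac{1}{\left(\left(\left(-2 + 51076\right) - 149907\right) - 76113\right) + \left(3 + \frac{1}{2} \cdot 144\right)^{2}} = \frac{1}{\left(\left(51074 - 149907\right) - 76113\right) + \left(3 + 72\right)^{2}} = \frac{1}{\left(-98833 - 76113\right) + 75^{2}} = \frac{1}{-174946 + 5625} = \frac{1}{-169321} = - \frac{1}{169321}$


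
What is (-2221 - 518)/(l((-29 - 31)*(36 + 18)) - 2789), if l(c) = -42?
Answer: 2739/2831 ≈ 0.96750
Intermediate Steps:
(-2221 - 518)/(l((-29 - 31)*(36 + 18)) - 2789) = (-2221 - 518)/(-42 - 2789) = -2739/(-2831) = -2739*(-1/2831) = 2739/2831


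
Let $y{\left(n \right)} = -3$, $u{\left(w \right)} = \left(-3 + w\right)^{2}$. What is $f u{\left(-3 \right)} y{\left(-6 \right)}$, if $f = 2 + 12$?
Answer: $-1512$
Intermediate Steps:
$f = 14$
$f u{\left(-3 \right)} y{\left(-6 \right)} = 14 \left(-3 - 3\right)^{2} \left(-3\right) = 14 \left(-6\right)^{2} \left(-3\right) = 14 \cdot 36 \left(-3\right) = 504 \left(-3\right) = -1512$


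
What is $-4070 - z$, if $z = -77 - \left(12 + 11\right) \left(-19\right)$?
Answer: $-4430$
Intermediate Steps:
$z = 360$ ($z = -77 - 23 \left(-19\right) = -77 - -437 = -77 + 437 = 360$)
$-4070 - z = -4070 - 360 = -4430$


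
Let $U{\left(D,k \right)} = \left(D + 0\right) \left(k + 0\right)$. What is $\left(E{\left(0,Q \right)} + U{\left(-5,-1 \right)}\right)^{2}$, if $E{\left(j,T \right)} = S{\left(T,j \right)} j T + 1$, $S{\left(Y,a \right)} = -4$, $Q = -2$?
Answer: $36$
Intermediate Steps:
$U{\left(D,k \right)} = D k$
$E{\left(j,T \right)} = 1 - 4 T j$ ($E{\left(j,T \right)} = - 4 j T + 1 = - 4 T j + 1 = 1 - 4 T j$)
$\left(E{\left(0,Q \right)} + U{\left(-5,-1 \right)}\right)^{2} = \left(\left(1 - \left(-8\right) 0\right) - -5\right)^{2} = \left(\left(1 + 0\right) + 5\right)^{2} = \left(1 + 5\right)^{2} = 6^{2} = 36$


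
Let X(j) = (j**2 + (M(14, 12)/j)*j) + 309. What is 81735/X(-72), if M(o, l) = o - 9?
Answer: 81735/5498 ≈ 14.866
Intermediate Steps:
M(o, l) = -9 + o
X(j) = 314 + j**2 (X(j) = (j**2 + ((-9 + 14)/j)*j) + 309 = (j**2 + (5/j)*j) + 309 = (j**2 + 5) + 309 = (5 + j**2) + 309 = 314 + j**2)
81735/X(-72) = 81735/(314 + (-72)**2) = 81735/(314 + 5184) = 81735/5498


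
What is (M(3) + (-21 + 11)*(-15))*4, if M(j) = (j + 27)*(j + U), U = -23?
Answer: -1800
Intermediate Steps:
M(j) = (-23 + j)*(27 + j) (M(j) = (j + 27)*(j - 23) = (27 + j)*(-23 + j) = (-23 + j)*(27 + j))
(M(3) + (-21 + 11)*(-15))*4 = ((-621 + 3² + 4*3) + (-21 + 11)*(-15))*4 = ((-621 + 9 + 12) - 10*(-15))*4 = (-600 + 150)*4 = -450*4 = -1800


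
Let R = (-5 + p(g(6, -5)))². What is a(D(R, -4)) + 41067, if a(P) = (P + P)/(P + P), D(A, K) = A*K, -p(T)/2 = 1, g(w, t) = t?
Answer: 41068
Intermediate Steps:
p(T) = -2 (p(T) = -2*1 = -2)
R = 49 (R = (-5 - 2)² = (-7)² = 49)
a(P) = 1 (a(P) = (2*P)/((2*P)) = (2*P)*(1/(2*P)) = 1)
a(D(R, -4)) + 41067 = 1 + 41067 = 41068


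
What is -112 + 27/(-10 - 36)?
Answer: -5179/46 ≈ -112.59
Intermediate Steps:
-112 + 27/(-10 - 36) = -112 + 27/(-46) = -112 - 1/46*27 = -112 - 27/46 = -5179/46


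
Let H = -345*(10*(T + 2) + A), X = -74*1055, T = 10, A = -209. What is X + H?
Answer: -47365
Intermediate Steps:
X = -78070
H = 30705 (H = -345*(10*(10 + 2) - 209) = -345*(10*12 - 209) = -345*(120 - 209) = -345*(-89) = 30705)
X + H = -78070 + 30705 = -47365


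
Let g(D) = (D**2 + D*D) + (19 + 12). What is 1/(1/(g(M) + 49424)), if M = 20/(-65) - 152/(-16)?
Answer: 16772911/338 ≈ 49624.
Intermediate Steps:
M = 239/26 (M = 20*(-1/65) - 152*(-1/16) = -4/13 + 19/2 = 239/26 ≈ 9.1923)
g(D) = 31 + 2*D**2 (g(D) = (D**2 + D**2) + 31 = 2*D**2 + 31 = 31 + 2*D**2)
1/(1/(g(M) + 49424)) = 1/(1/((31 + 2*(239/26)**2) + 49424)) = 1/(1/((31 + 2*(57121/676)) + 49424)) = 1/(1/((31 + 57121/338) + 49424)) = 1/(1/(67599/338 + 49424)) = 1/(1/(16772911/338)) = 1/(338/16772911) = 16772911/338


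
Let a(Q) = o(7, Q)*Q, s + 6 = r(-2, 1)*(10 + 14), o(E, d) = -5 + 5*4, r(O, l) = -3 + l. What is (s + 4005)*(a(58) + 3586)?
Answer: 17605656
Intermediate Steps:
o(E, d) = 15 (o(E, d) = -5 + 20 = 15)
s = -54 (s = -6 + (-3 + 1)*(10 + 14) = -6 - 2*24 = -6 - 48 = -54)
a(Q) = 15*Q
(s + 4005)*(a(58) + 3586) = (-54 + 4005)*(15*58 + 3586) = 3951*(870 + 3586) = 3951*4456 = 17605656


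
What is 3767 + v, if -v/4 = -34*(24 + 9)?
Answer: 8255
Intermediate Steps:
v = 4488 (v = -(-136)*(24 + 9) = -(-136)*33 = -4*(-1122) = 4488)
3767 + v = 3767 + 4488 = 8255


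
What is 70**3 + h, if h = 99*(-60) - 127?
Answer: 336933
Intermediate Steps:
h = -6067 (h = -5940 - 127 = -6067)
70**3 + h = 70**3 - 6067 = 343000 - 6067 = 336933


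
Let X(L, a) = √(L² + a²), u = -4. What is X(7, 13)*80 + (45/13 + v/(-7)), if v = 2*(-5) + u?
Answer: 71/13 + 80*√218 ≈ 1186.6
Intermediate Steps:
v = -14 (v = 2*(-5) - 4 = -10 - 4 = -14)
X(7, 13)*80 + (45/13 + v/(-7)) = √(7² + 13²)*80 + (45/13 - 14/(-7)) = √(49 + 169)*80 + (45*(1/13) - 14*(-⅐)) = √218*80 + (45/13 + 2) = 80*√218 + 71/13 = 71/13 + 80*√218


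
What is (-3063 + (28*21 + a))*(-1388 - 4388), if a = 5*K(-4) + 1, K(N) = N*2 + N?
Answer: 14636384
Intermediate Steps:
K(N) = 3*N (K(N) = 2*N + N = 3*N)
a = -59 (a = 5*(3*(-4)) + 1 = 5*(-12) + 1 = -60 + 1 = -59)
(-3063 + (28*21 + a))*(-1388 - 4388) = (-3063 + (28*21 - 59))*(-1388 - 4388) = (-3063 + (588 - 59))*(-5776) = (-3063 + 529)*(-5776) = -2534*(-5776) = 14636384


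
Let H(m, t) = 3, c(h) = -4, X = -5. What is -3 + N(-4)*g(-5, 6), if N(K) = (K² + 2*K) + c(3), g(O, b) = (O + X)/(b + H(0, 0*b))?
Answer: -67/9 ≈ -7.4444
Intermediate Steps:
g(O, b) = (-5 + O)/(3 + b) (g(O, b) = (O - 5)/(b + 3) = (-5 + O)/(3 + b))
N(K) = -4 + K² + 2*K (N(K) = (K² + 2*K) - 4 = -4 + K² + 2*K)
-3 + N(-4)*g(-5, 6) = -3 + (-4 + (-4)² + 2*(-4))*((-5 - 5)/(3 + 6)) = -3 + (-4 + 16 - 8)*(-10/9) = -3 + 4*((⅑)*(-10)) = -3 + 4*(-10/9) = -3 - 40/9 = -67/9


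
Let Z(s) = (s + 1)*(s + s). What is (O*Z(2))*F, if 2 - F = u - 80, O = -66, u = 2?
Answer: -63360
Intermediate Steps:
F = 80 (F = 2 - (2 - 80) = 2 - 1*(-78) = 2 + 78 = 80)
Z(s) = 2*s*(1 + s) (Z(s) = (1 + s)*(2*s) = 2*s*(1 + s))
(O*Z(2))*F = -132*2*(1 + 2)*80 = -132*2*3*80 = -66*12*80 = -792*80 = -63360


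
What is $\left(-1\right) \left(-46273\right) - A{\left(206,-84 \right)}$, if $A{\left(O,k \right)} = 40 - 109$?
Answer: $46342$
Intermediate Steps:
$A{\left(O,k \right)} = -69$
$\left(-1\right) \left(-46273\right) - A{\left(206,-84 \right)} = \left(-1\right) \left(-46273\right) - -69 = 46273 + 69 = 46342$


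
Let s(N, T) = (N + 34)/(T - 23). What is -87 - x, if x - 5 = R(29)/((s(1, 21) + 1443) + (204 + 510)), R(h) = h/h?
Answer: -393670/4279 ≈ -92.000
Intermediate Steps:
s(N, T) = (34 + N)/(-23 + T)
R(h) = 1
x = 21397/4279 (x = 5 + 1/(((34 + 1)/(-23 + 21) + 1443) + (204 + 510)) = 5 + 1/((35/(-2) + 1443) + 714) = 5 + 1/((-½*35 + 1443) + 714) = 5 + 1/((-35/2 + 1443) + 714) = 5 + 1/(2851/2 + 714) = 5 + 1/(4279/2) = 5 + 1*(2/4279) = 5 + 2/4279 = 21397/4279 ≈ 5.0005)
-87 - x = -87 - 1*21397/4279 = -87 - 21397/4279 = -393670/4279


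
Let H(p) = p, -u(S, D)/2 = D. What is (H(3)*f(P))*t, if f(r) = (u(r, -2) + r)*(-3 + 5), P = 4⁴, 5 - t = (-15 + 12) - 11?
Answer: 29640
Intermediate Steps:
u(S, D) = -2*D
t = 19 (t = 5 - ((-15 + 12) - 11) = 5 - (-3 - 11) = 5 - 1*(-14) = 5 + 14 = 19)
P = 256
f(r) = 8 + 2*r (f(r) = (-2*(-2) + r)*(-3 + 5) = (4 + r)*2 = 8 + 2*r)
(H(3)*f(P))*t = (3*(8 + 2*256))*19 = (3*(8 + 512))*19 = (3*520)*19 = 1560*19 = 29640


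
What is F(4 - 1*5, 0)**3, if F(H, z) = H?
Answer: -1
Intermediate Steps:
F(4 - 1*5, 0)**3 = (4 - 1*5)**3 = (4 - 5)**3 = (-1)**3 = -1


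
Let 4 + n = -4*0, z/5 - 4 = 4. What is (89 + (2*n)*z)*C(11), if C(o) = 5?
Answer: -1155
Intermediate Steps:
z = 40 (z = 20 + 5*4 = 20 + 20 = 40)
n = -4 (n = -4 - 4*0 = -4 + 0 = -4)
(89 + (2*n)*z)*C(11) = (89 + (2*(-4))*40)*5 = (89 - 8*40)*5 = (89 - 320)*5 = -231*5 = -1155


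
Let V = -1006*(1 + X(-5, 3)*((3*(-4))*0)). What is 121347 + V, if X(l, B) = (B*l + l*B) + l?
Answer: 120341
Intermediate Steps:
X(l, B) = l + 2*B*l (X(l, B) = (B*l + B*l) + l = 2*B*l + l = l + 2*B*l)
V = -1006 (V = -1006*(1 + (-5*(1 + 2*3))*((3*(-4))*0)) = -1006*(1 + (-5*(1 + 6))*(-12*0)) = -1006*(1 - 5*7*0) = -1006*(1 - 35*0) = -1006*(1 + 0) = -1006*1 = -1006)
121347 + V = 121347 - 1006 = 120341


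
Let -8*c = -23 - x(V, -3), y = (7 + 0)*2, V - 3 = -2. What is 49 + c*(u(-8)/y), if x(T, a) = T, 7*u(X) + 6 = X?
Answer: 340/7 ≈ 48.571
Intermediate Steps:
V = 1 (V = 3 - 2 = 1)
u(X) = -6/7 + X/7
y = 14 (y = 7*2 = 14)
c = 3 (c = -(-23 - 1*1)/8 = -(-23 - 1)/8 = -⅛*(-24) = 3)
49 + c*(u(-8)/y) = 49 + 3*((-6/7 + (⅐)*(-8))/14) = 49 + 3*((-6/7 - 8/7)*(1/14)) = 49 + 3*(-2*1/14) = 49 + 3*(-⅐) = 49 - 3/7 = 340/7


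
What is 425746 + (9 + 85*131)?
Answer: 436890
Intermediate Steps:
425746 + (9 + 85*131) = 425746 + (9 + 11135) = 425746 + 11144 = 436890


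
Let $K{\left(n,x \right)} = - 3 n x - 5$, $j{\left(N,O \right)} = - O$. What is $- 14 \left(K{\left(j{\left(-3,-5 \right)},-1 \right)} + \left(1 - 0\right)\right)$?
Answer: $-154$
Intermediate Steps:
$K{\left(n,x \right)} = -5 - 3 n x$ ($K{\left(n,x \right)} = - 3 n x - 5 = -5 - 3 n x$)
$- 14 \left(K{\left(j{\left(-3,-5 \right)},-1 \right)} + \left(1 - 0\right)\right) = - 14 \left(\left(-5 - 3 \left(\left(-1\right) \left(-5\right)\right) \left(-1\right)\right) + \left(1 - 0\right)\right) = - 14 \left(\left(-5 - 15 \left(-1\right)\right) + \left(1 + 0\right)\right) = - 14 \left(\left(-5 + 15\right) + 1\right) = - 14 \left(10 + 1\right) = \left(-14\right) 11 = -154$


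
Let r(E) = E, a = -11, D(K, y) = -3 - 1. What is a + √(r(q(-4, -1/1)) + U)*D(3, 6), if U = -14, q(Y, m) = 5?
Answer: -11 - 12*I ≈ -11.0 - 12.0*I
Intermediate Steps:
D(K, y) = -4
a + √(r(q(-4, -1/1)) + U)*D(3, 6) = -11 + √(5 - 14)*(-4) = -11 + √(-9)*(-4) = -11 + (3*I)*(-4) = -11 - 12*I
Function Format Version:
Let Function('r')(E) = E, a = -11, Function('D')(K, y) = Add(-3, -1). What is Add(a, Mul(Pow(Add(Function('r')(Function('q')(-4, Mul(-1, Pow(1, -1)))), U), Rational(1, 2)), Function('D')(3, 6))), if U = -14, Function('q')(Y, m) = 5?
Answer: Add(-11, Mul(-12, I)) ≈ Add(-11.000, Mul(-12.000, I))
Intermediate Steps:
Function('D')(K, y) = -4
Add(a, Mul(Pow(Add(Function('r')(Function('q')(-4, Mul(-1, Pow(1, -1)))), U), Rational(1, 2)), Function('D')(3, 6))) = Add(-11, Mul(Pow(Add(5, -14), Rational(1, 2)), -4)) = Add(-11, Mul(Pow(-9, Rational(1, 2)), -4)) = Add(-11, Mul(Mul(3, I), -4)) = Add(-11, Mul(-12, I))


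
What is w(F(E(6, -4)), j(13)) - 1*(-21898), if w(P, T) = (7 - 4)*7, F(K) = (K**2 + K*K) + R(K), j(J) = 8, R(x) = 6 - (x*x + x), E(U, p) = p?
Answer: 21919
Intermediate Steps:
R(x) = 6 - x - x**2 (R(x) = 6 - (x**2 + x) = 6 - (x + x**2) = 6 + (-x - x**2) = 6 - x - x**2)
F(K) = 6 + K**2 - K (F(K) = (K**2 + K*K) + (6 - K - K**2) = (K**2 + K**2) + (6 - K - K**2) = 2*K**2 + (6 - K - K**2) = 6 + K**2 - K)
w(P, T) = 21 (w(P, T) = 3*7 = 21)
w(F(E(6, -4)), j(13)) - 1*(-21898) = 21 - 1*(-21898) = 21 + 21898 = 21919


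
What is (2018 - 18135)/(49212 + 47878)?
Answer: -16117/97090 ≈ -0.16600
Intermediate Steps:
(2018 - 18135)/(49212 + 47878) = -16117/97090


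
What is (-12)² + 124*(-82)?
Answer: -10024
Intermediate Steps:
(-12)² + 124*(-82) = 144 - 10168 = -10024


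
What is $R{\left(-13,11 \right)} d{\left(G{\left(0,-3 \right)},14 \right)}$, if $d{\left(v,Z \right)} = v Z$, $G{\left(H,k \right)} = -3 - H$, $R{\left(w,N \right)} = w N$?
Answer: $6006$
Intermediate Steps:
$R{\left(w,N \right)} = N w$
$d{\left(v,Z \right)} = Z v$
$R{\left(-13,11 \right)} d{\left(G{\left(0,-3 \right)},14 \right)} = 11 \left(-13\right) 14 \left(-3 - 0\right) = - 143 \cdot 14 \left(-3 + 0\right) = - 143 \cdot 14 \left(-3\right) = \left(-143\right) \left(-42\right) = 6006$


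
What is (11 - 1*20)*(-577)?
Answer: 5193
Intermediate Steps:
(11 - 1*20)*(-577) = (11 - 20)*(-577) = -9*(-577) = 5193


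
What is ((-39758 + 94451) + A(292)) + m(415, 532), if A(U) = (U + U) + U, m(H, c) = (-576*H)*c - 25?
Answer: -127113736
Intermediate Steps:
m(H, c) = -25 - 576*H*c (m(H, c) = -576*H*c - 25 = -25 - 576*H*c)
A(U) = 3*U (A(U) = 2*U + U = 3*U)
((-39758 + 94451) + A(292)) + m(415, 532) = ((-39758 + 94451) + 3*292) + (-25 - 576*415*532) = (54693 + 876) + (-25 - 127169280) = 55569 - 127169305 = -127113736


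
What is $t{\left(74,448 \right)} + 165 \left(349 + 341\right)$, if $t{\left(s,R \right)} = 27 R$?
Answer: $125946$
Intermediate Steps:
$t{\left(74,448 \right)} + 165 \left(349 + 341\right) = 27 \cdot 448 + 165 \left(349 + 341\right) = 12096 + 165 \cdot 690 = 12096 + 113850 = 125946$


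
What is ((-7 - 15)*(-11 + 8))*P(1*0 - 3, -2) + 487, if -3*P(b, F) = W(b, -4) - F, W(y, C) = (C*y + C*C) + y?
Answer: -107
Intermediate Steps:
W(y, C) = y + C² + C*y (W(y, C) = (C*y + C²) + y = (C² + C*y) + y = y + C² + C*y)
P(b, F) = -16/3 + b + F/3 (P(b, F) = -((b + (-4)² - 4*b) - F)/3 = -((b + 16 - 4*b) - F)/3 = -((16 - 3*b) - F)/3 = -(16 - F - 3*b)/3 = -16/3 + b + F/3)
((-7 - 15)*(-11 + 8))*P(1*0 - 3, -2) + 487 = ((-7 - 15)*(-11 + 8))*(-16/3 + (1*0 - 3) + (⅓)*(-2)) + 487 = (-22*(-3))*(-16/3 + (0 - 3) - ⅔) + 487 = 66*(-16/3 - 3 - ⅔) + 487 = 66*(-9) + 487 = -594 + 487 = -107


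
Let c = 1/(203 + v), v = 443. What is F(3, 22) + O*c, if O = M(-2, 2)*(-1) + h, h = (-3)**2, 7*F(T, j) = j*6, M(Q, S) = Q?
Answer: 85349/4522 ≈ 18.874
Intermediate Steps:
c = 1/646 (c = 1/(203 + 443) = 1/646 ≈ 0.0015480)
F(T, j) = 6*j/7 (F(T, j) = (j*6)/7 = (6*j)/7 = 6*j/7)
h = 9
O = 11 (O = -2*(-1) + 9 = 2 + 9 = 11)
F(3, 22) + O*c = (6/7)*22 + 11*(1/646) = 132/7 + 11/646 = 85349/4522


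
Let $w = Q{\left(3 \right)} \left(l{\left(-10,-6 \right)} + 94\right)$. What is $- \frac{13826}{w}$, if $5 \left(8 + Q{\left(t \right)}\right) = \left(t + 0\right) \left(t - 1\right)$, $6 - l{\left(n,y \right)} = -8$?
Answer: $\frac{34565}{1836} \approx 18.826$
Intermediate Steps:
$l{\left(n,y \right)} = 14$ ($l{\left(n,y \right)} = 6 - -8 = 6 + 8 = 14$)
$Q{\left(t \right)} = -8 + \frac{t \left(-1 + t\right)}{5}$ ($Q{\left(t \right)} = -8 + \frac{\left(t + 0\right) \left(t - 1\right)}{5} = -8 + \frac{t \left(-1 + t\right)}{5}$)
$w = - \frac{3672}{5}$ ($w = \left(-8 - \frac{3}{5} + \frac{3^{2}}{5}\right) \left(14 + 94\right) = \left(-8 - \frac{3}{5} + \frac{1}{5} \cdot 9\right) 108 = \left(-8 - \frac{3}{5} + \frac{9}{5}\right) 108 = \left(- \frac{34}{5}\right) 108 = - \frac{3672}{5} \approx -734.4$)
$- \frac{13826}{w} = - \frac{13826}{- \frac{3672}{5}} = \left(-13826\right) \left(- \frac{5}{3672}\right) = \frac{34565}{1836}$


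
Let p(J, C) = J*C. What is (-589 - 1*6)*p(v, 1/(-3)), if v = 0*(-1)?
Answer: 0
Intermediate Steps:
v = 0
p(J, C) = C*J
(-589 - 1*6)*p(v, 1/(-3)) = (-589 - 1*6)*(0/(-3)) = (-589 - 6)*(-1/3*0) = -595*0 = 0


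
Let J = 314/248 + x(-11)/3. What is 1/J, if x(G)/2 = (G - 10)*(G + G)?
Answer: 124/38349 ≈ 0.0032335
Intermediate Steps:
x(G) = 4*G*(-10 + G) (x(G) = 2*((G - 10)*(G + G)) = 2*((-10 + G)*(2*G)) = 2*(2*G*(-10 + G)) = 4*G*(-10 + G))
J = 38349/124 (J = 314/248 + (4*(-11)*(-10 - 11))/3 = 314*(1/248) + (4*(-11)*(-21))*(⅓) = 157/124 + 924*(⅓) = 157/124 + 308 = 38349/124 ≈ 309.27)
1/J = 1/(38349/124) = 124/38349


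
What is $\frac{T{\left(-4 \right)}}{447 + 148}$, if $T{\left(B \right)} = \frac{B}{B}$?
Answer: $\frac{1}{595} \approx 0.0016807$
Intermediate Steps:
$T{\left(B \right)} = 1$
$\frac{T{\left(-4 \right)}}{447 + 148} = 1 \frac{1}{447 + 148} = 1 \cdot \frac{1}{595} = \frac{1}{595}$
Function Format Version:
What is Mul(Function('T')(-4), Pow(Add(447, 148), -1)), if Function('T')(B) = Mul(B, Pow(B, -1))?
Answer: Rational(1, 595) ≈ 0.0016807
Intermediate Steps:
Function('T')(B) = 1
Mul(Function('T')(-4), Pow(Add(447, 148), -1)) = Mul(1, Pow(Add(447, 148), -1)) = Mul(1, Pow(595, -1)) = Mul(1, Rational(1, 595)) = Rational(1, 595)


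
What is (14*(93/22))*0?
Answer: 0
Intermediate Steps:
(14*(93/22))*0 = (651/11)*0 = 0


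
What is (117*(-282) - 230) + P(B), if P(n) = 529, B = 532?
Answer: -32695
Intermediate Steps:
(117*(-282) - 230) + P(B) = (117*(-282) - 230) + 529 = (-32994 - 230) + 529 = -33224 + 529 = -32695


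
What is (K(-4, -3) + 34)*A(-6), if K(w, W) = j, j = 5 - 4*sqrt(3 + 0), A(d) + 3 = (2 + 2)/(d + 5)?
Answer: -273 + 28*sqrt(3) ≈ -224.50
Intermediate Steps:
A(d) = -3 + 4/(5 + d) (A(d) = -3 + (2 + 2)/(d + 5) = -3 + 4/(5 + d))
j = 5 - 4*sqrt(3) ≈ -1.9282
K(w, W) = 5 - 4*sqrt(3)
(K(-4, -3) + 34)*A(-6) = ((5 - 4*sqrt(3)) + 34)*((-11 - 3*(-6))/(5 - 6)) = (39 - 4*sqrt(3))*((-11 + 18)/(-1)) = (39 - 4*sqrt(3))*(-1*7) = (39 - 4*sqrt(3))*(-7) = -273 + 28*sqrt(3)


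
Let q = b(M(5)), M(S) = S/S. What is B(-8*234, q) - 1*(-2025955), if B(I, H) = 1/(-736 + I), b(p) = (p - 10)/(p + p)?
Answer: 5283690639/2608 ≈ 2.0260e+6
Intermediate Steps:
M(S) = 1
b(p) = (-10 + p)/(2*p) (b(p) = (-10 + p)/((2*p)) = (-10 + p)*(1/(2*p)) = (-10 + p)/(2*p))
q = -9/2 (q = (1/2)*(-10 + 1)/1 = (1/2)*1*(-9) = -9/2 ≈ -4.5000)
B(-8*234, q) - 1*(-2025955) = 1/(-736 - 8*234) - 1*(-2025955) = 1/(-736 - 1872) + 2025955 = 1/(-2608) + 2025955 = -1/2608 + 2025955 = 5283690639/2608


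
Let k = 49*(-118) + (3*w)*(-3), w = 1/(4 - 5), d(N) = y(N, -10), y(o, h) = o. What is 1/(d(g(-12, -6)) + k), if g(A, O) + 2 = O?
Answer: -1/5781 ≈ -0.00017298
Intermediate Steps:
g(A, O) = -2 + O
d(N) = N
w = -1 (w = 1/(-1) = -1)
k = -5773 (k = 49*(-118) + (3*(-1))*(-3) = -5782 - 3*(-3) = -5782 + 9 = -5773)
1/(d(g(-12, -6)) + k) = 1/((-2 - 6) - 5773) = 1/(-8 - 5773) = 1/(-5781) = -1/5781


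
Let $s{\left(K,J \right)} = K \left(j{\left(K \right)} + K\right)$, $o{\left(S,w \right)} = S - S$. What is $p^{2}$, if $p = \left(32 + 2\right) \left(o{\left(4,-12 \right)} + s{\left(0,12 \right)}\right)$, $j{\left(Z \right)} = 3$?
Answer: $0$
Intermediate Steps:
$o{\left(S,w \right)} = 0$
$s{\left(K,J \right)} = K \left(3 + K\right)$
$p = 0$ ($p = \left(32 + 2\right) \left(0 + 0 \left(3 + 0\right)\right) = 34 \left(0 + 0 \cdot 3\right) = 34 \left(0 + 0\right) = 34 \cdot 0 = 0$)
$p^{2} = 0^{2} = 0$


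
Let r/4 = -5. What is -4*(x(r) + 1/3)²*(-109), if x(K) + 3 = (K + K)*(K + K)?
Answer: 10011983104/9 ≈ 1.1124e+9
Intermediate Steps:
r = -20 (r = 4*(-5) = -20)
x(K) = -3 + 4*K² (x(K) = -3 + (K + K)*(K + K) = -3 + (2*K)*(2*K) = -3 + 4*K²)
-4*(x(r) + 1/3)²*(-109) = -4*((-3 + 4*(-20)²) + 1/3)²*(-109) = -4*((-3 + 4*400) + ⅓)²*(-109) = -4*((-3 + 1600) + ⅓)²*(-109) = -4*(1597 + ⅓)²*(-109) = -4*(4792/3)²*(-109) = -4*22963264/9*(-109) = -91853056/9*(-109) = 10011983104/9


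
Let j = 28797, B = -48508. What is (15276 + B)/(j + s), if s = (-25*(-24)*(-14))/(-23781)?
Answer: -263430064/228276619 ≈ -1.1540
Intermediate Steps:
s = 2800/7927 (s = (600*(-14))*(-1/23781) = -8400*(-1/23781) = 2800/7927 ≈ 0.35322)
(15276 + B)/(j + s) = (15276 - 48508)/(28797 + 2800/7927) = -33232/228276619/7927 = -33232*7927/228276619 = -263430064/228276619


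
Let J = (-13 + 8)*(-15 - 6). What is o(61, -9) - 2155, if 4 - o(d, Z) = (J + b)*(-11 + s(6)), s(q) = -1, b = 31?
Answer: -519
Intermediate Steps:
J = 105 (J = -5*(-21) = 105)
o(d, Z) = 1636 (o(d, Z) = 4 - (105 + 31)*(-11 - 1) = 4 - 136*(-12) = 4 - 1*(-1632) = 4 + 1632 = 1636)
o(61, -9) - 2155 = 1636 - 2155 = -519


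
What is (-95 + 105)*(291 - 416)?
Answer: -1250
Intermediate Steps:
(-95 + 105)*(291 - 416) = 10*(-125) = -1250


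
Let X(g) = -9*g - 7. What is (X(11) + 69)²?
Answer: 1369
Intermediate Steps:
X(g) = -7 - 9*g
(X(11) + 69)² = ((-7 - 9*11) + 69)² = ((-7 - 99) + 69)² = (-106 + 69)² = (-37)² = 1369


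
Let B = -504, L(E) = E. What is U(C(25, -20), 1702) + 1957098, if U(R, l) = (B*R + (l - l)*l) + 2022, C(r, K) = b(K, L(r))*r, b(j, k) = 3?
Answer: 1921320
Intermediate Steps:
C(r, K) = 3*r
U(R, l) = 2022 - 504*R (U(R, l) = (-504*R + (l - l)*l) + 2022 = (-504*R + 0*l) + 2022 = (-504*R + 0) + 2022 = -504*R + 2022 = 2022 - 504*R)
U(C(25, -20), 1702) + 1957098 = (2022 - 1512*25) + 1957098 = (2022 - 504*75) + 1957098 = (2022 - 37800) + 1957098 = -35778 + 1957098 = 1921320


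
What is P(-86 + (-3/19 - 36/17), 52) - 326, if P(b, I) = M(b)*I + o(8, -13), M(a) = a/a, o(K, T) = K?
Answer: -266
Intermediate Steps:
M(a) = 1
P(b, I) = 8 + I (P(b, I) = 1*I + 8 = I + 8 = 8 + I)
P(-86 + (-3/19 - 36/17), 52) - 326 = (8 + 52) - 326 = 60 - 326 = -266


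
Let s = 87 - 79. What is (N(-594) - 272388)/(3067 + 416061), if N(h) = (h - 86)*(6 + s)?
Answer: -70477/104782 ≈ -0.67261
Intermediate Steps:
s = 8
N(h) = -1204 + 14*h (N(h) = (h - 86)*(6 + 8) = (-86 + h)*14 = -1204 + 14*h)
(N(-594) - 272388)/(3067 + 416061) = ((-1204 + 14*(-594)) - 272388)/(3067 + 416061) = ((-1204 - 8316) - 272388)/419128 = (-9520 - 272388)*(1/419128) = -281908*1/419128 = -70477/104782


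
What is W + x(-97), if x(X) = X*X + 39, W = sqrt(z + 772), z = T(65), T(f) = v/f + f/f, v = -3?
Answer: 9448 + sqrt(3265730)/65 ≈ 9475.8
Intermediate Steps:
T(f) = 1 - 3/f (T(f) = -3/f + f/f = -3/f + 1 = 1 - 3/f)
z = 62/65 (z = (-3 + 65)/65 = (1/65)*62 = 62/65 ≈ 0.95385)
W = sqrt(3265730)/65 (W = sqrt(62/65 + 772) = sqrt(50242/65) = sqrt(3265730)/65 ≈ 27.802)
x(X) = 39 + X**2 (x(X) = X**2 + 39 = 39 + X**2)
W + x(-97) = sqrt(3265730)/65 + (39 + (-97)**2) = sqrt(3265730)/65 + (39 + 9409) = sqrt(3265730)/65 + 9448 = 9448 + sqrt(3265730)/65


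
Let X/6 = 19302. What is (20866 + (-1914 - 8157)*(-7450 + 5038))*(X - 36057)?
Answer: 1939012971090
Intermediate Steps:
X = 115812 (X = 6*19302 = 115812)
(20866 + (-1914 - 8157)*(-7450 + 5038))*(X - 36057) = (20866 + (-1914 - 8157)*(-7450 + 5038))*(115812 - 36057) = (20866 - 10071*(-2412))*79755 = (20866 + 24291252)*79755 = 24312118*79755 = 1939012971090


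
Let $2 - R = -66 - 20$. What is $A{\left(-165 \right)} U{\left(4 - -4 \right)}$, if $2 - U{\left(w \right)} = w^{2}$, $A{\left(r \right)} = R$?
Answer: $-5456$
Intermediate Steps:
$R = 88$ ($R = 2 - \left(-66 - 20\right) = 2 - -86 = 2 + 86 = 88$)
$A{\left(r \right)} = 88$
$U{\left(w \right)} = 2 - w^{2}$
$A{\left(-165 \right)} U{\left(4 - -4 \right)} = 88 \left(2 - \left(4 - -4\right)^{2}\right) = 88 \left(2 - \left(4 + 4\right)^{2}\right) = 88 \left(2 - 8^{2}\right) = 88 \left(2 - 64\right) = 88 \left(-62\right) = -5456$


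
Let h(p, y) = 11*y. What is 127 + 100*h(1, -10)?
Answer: -10873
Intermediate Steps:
127 + 100*h(1, -10) = 127 + 100*(11*(-10)) = 127 + 100*(-110) = 127 - 11000 = -10873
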